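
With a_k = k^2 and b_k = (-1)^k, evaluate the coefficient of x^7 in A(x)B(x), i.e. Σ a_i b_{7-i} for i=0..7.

Write out a_i and b_{7-i} for i = 0,…,7 and sum the products.
Σ = 0·(-1) + 1·1 + 4·(-1) + 9·1 + 16·(-1) + 25·1 + 36·(-1) + 49·1 = 28.

28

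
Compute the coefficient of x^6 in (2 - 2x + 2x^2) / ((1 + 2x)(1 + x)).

The denominator gives the recurrence a_n = −3a_(n−1) − 2a_(n−2) for n ≥ 3; the numerator fixes a_0 = 2, a_1 = -8, a_2 = 22.
Iterating: 2, -8, 22, -50, 106, -218, 442, so a_6 = 442.

442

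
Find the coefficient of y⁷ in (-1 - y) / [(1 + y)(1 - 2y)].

-128

Partial fractions give a closed form: a_n = (-1)·2^n.
At n = 7: a_7 = -128.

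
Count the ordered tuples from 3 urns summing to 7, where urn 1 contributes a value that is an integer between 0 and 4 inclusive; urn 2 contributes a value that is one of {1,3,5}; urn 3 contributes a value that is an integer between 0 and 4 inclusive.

The generating function for the choices is (1 + t + t² + t³ + t⁴)·(t + t³ + t⁵)·(1 + t + t² + t³ + t⁴); the count is [t⁷].
(1 + t + t² + t³ + t⁴) has coefficients 1,1,1,1,1 for degrees 0…4.
(t + t³ + t⁵) has coefficients 0,1,0,1,0,1,0,0 for degrees 0…7.
Finally multiplying by (1 + t + t² + t³ + t⁴), the product of all factors after the first has coefficients 0,1,1,2,2,3,2,2 for degrees 0…7.
[t⁷] = 1·2 + 1·2 + 1·3 + 1·2 + 1·2 = 11.

11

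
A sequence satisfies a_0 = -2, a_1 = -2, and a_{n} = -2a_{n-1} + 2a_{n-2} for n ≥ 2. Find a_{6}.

The ordinary generating function has denominator 1 + 2z - 2z^2.
Iterating the recurrence: a_0,…,a_{6} = -2, -2, 0, -4, 8, -24, 64.

64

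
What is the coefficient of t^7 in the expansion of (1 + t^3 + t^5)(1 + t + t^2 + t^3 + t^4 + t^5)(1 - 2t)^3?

(1 + t^3 + t^5) has coefficients 1,0,0,1,0,1 for degrees 0…5.
(1 + t + t^2 + t^3 + t^4 + t^5) has coefficients 1,1,1,1,1,1,0,0 for degrees 0…7.
Finally multiplying by (1 - 2t)^3, the product of all factors after the first has coefficients 1,-5,7,-1,-1,-1,-2,4 for degrees 0…7.
[t^7] = 1·4 + 1·(-1) + 1·7 = 10.

10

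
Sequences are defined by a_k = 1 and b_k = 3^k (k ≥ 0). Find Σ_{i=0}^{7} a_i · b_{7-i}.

3280

Write out a_i and b_{7-i} for i = 0,…,7 and sum the products.
Σ = 1·2187 + 1·729 + 1·243 + 1·81 + 1·27 + 1·9 + 1·3 + 1·1 = 3280.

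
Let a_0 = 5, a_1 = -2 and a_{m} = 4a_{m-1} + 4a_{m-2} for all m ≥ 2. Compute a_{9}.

The ordinary generating function has denominator 1 - 4y - 4y^2.
Iterating the recurrence: a_0,…,a_{9} = 5, -2, 12, 40, 208, 992, 4800, 23168, 111872, 540160.

540160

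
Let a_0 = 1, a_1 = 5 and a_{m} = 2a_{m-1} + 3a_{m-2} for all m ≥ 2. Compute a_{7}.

The ordinary generating function has denominator 1 - 2z - 3z^2.
Iterating the recurrence: a_0,…,a_{7} = 1, 5, 13, 41, 121, 365, 1093, 3281.

3281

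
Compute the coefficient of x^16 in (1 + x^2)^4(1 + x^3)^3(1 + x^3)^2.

(1 + x^2)^4 has coefficients 1,0,4,0,6,0,4,0,1 for degrees 0…8.
(1 + x^3)^3 has coefficients 1,0,0,3,0,0,3,0,0,1,0,0,0,0,0,0,0 for degrees 0…16.
Finally multiplying by (1 + x^3)^2, the product of all factors after the first has coefficients 1,0,0,5,0,0,10,0,0,10,0,0,5,0,0,1,0 for degrees 0…16.
[x^16] = 1·0 + 4·0 + 6·5 + 4·0 + 1·0 = 30.

30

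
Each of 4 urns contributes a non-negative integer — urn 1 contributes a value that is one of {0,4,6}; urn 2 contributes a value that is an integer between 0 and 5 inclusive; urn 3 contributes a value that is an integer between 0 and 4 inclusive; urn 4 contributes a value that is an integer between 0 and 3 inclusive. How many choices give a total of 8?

34

The generating function for the choices is (1 + z⁴ + z⁶)·(1 + z + z² + z³ + z⁴ + z⁵)·(1 + z + z² + z³ + z⁴)·(1 + z + z² + z³); the count is [z⁸].
(1 + z⁴ + z⁶) has coefficients 1,0,0,0,1,0,1 for degrees 0…6.
(1 + z + z² + z³ + z⁴ + z⁵) has coefficients 1,1,1,1,1,1,0,0,0 for degrees 0…8.
Multiplying by (1 + z + z² + z³ + z⁴) gives running coefficients 1,2,3,4,5,5,4,3,2 for degrees 0…8.
Finally multiplying by (1 + z + z² + z³), the product of all factors after the first has coefficients 1,3,6,10,14,17,18,17,14 for degrees 0…8.
[z⁸] = 1·14 + 1·14 + 1·6 = 34.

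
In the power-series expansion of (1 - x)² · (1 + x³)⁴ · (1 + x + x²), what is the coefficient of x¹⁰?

2

(1 - x)² has coefficients 1,-2,1 for degrees 0…2.
(1 + x³)⁴ has coefficients 1,0,0,4,0,0,6,0,0,4,0 for degrees 0…10.
Finally multiplying by (1 + x + x²), the product of all factors after the first has coefficients 1,1,1,4,4,4,6,6,6,4,4 for degrees 0…10.
[x¹⁰] = 1·4 − 2·4 + 1·6 = 2.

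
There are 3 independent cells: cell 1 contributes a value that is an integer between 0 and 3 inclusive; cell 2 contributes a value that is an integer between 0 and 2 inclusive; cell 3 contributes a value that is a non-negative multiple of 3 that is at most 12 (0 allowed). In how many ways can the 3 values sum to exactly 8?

The generating function for the choices is (1 + t + t² + t³)·(1 + t + t²)·(1 + t³ + t⁶ + t⁹ + t¹²); the count is [t⁸].
(1 + t + t² + t³) has coefficients 1,1,1,1 for degrees 0…3.
(1 + t + t²) has coefficients 1,1,1,0,0,0,0,0,0 for degrees 0…8.
Finally multiplying by (1 + t³ + t⁶ + t⁹ + t¹²), the product of all factors after the first has coefficients 1,1,1,1,1,1,1,1,1 for degrees 0…8.
[t⁸] = 1·1 + 1·1 + 1·1 + 1·1 = 4.

4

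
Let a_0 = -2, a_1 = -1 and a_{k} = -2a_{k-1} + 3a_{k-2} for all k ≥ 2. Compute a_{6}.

The ordinary generating function has denominator 1 + 2z - 3z^2.
Iterating the recurrence: a_0,…,a_{6} = -2, -1, -4, 5, -22, 59, -184.

-184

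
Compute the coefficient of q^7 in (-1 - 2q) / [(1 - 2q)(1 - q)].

Partial fractions give a closed form: a_n = (-4)·2^n + (3)·1^n.
At n = 7: a_7 = -509.

-509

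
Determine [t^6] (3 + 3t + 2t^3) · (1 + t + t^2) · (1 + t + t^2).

(3 + 3t + 2t^3) has coefficients 3,3,0,2 for degrees 0…3.
(1 + t + t^2) has coefficients 1,1,1,0,0,0,0 for degrees 0…6.
Finally multiplying by (1 + t + t^2), the product of all factors after the first has coefficients 1,2,3,2,1,0,0 for degrees 0…6.
[t^6] = 3·0 + 3·0 + 2·2 = 4.

4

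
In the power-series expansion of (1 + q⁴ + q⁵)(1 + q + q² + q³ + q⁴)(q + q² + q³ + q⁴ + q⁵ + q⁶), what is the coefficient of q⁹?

(1 + q⁴ + q⁵) has coefficients 1,0,0,0,1,1 for degrees 0…5.
(1 + q + q² + q³ + q⁴) has coefficients 1,1,1,1,1,0,0,0,0,0 for degrees 0…9.
Finally multiplying by (q + q² + q³ + q⁴ + q⁵ + q⁶), the product of all factors after the first has coefficients 0,1,2,3,4,5,5,4,3,2 for degrees 0…9.
[q⁹] = 1·2 + 1·5 + 1·4 = 11.

11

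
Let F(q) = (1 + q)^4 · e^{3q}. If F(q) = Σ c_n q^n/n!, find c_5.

7623

The EGF product rule gives c_5 = Σ_{k_1+k_2=5} C(5; k_1,k_2) · ∏ g_i(k_i), where (1+q)^4 gives the falling factorial (4)_k; e^{3q} gives (3)^k.
g_1(k) for k = 0…5: 1, 4, 12, 24, 24, 0.
g_2(k) for k = 0…5: 1, 3, 9, 27, 81, 243.
c_5 = Σ_k C(5,k)·g_1(k)·g_2(5−k) = 1·1·243 + 5·4·81 + 10·12·27 + 10·24·9 + 5·24·3 = 243 + 1620 + 3240 + 2160 + 360 = 7623.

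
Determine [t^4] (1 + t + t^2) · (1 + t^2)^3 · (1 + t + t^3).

10

(1 + t + t^2) has coefficients 1,1,1 for degrees 0…2.
(1 + t^2)^3 has coefficients 1,0,3,0,3 for degrees 0…4.
Finally multiplying by (1 + t + t^3), the product of all factors after the first has coefficients 1,1,3,4,3 for degrees 0…4.
[t^4] = 1·3 + 1·4 + 1·3 = 10.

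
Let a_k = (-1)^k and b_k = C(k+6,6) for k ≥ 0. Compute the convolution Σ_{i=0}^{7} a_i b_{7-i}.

1106

Write out a_i and b_{7-i} for i = 0,…,7 and sum the products.
Σ = 1·1716 − 1·924 + 1·462 − 1·210 + 1·84 − 1·28 + 1·7 − 1·1 = 1106.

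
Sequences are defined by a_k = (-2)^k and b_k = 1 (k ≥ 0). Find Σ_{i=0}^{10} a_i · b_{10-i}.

This is [x^10] in the product of the two ordinary generating functions.
Σ = 1·1 − 2·1 + 4·1 − 8·1 + 16·1 − 32·1 + 64·1 − 128·1 + 256·1 − 512·1 + 1024·1 = 683.

683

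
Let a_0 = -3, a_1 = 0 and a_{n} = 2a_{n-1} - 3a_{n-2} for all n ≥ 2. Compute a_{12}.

The ordinary generating function has denominator 1 - 2x + 3x^2.
Iterating the recurrence: a_0,…,a_{12} = -3, 0, 9, 18, 9, -36, -99, -90, 117, 504, 657, -198, -2367.

-2367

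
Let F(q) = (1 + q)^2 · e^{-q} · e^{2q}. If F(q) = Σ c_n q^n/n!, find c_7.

57

The EGF product rule gives c_7 = Σ_{k_1+k_2+k_3=7} C(7; k_1,k_2,k_3) · ∏ g_i(k_i), where (1+q)^2 gives the falling factorial (2)_k; e^{-q} gives (-1)^k; e^{2q} gives (2)^k.
g_1(k) for k = 0…7: 1, 2, 2, 0, 0, 0, 0, 0.
g_2(k) for k = 0…7: 1, -1, 1, -1, 1, -1, 1, -1.
g_3(k) for k = 0…7: 1, 2, 4, 8, 16, 32, 64, 128.
First combine the last two factors: h(k) = Σ_j C(k,j)·g_2(j)·g_3(k−j) for k = 0…7: 1, 1, 1, 1, 1, 1, 1, 1.
c_7 = Σ_k C(7,k)·g_1(k)·h(7−k) = 1·1·1 + 7·2·1 + 21·2·1 = 1 + 14 + 42 = 57.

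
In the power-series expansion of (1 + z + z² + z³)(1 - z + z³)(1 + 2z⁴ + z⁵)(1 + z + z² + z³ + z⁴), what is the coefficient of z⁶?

(1 + z + z² + z³) has coefficients 1,1,1,1 for degrees 0…3.
(1 - z + z³) has coefficients 1,-1,0,1,0,0,0 for degrees 0…6.
Multiplying by (1 + 2z⁴ + z⁵) gives running coefficients 1,-1,0,1,2,-1,-1 for degrees 0…6.
Finally multiplying by (1 + z + z² + z³ + z⁴), the product of all factors after the first has coefficients 1,0,0,1,3,1,1 for degrees 0…6.
[z⁶] = 1·1 + 1·1 + 1·3 + 1·1 = 6.

6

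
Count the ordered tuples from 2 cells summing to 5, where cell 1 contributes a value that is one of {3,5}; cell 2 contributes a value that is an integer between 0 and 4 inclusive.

2

The generating function for the choices is (x^3 + x^5)·(1 + x + x^2 + x^3 + x^4); the count is [x^5].
(x^3 + x^5) has coefficients 0,0,0,1,0,1 for degrees 0…5.
(1 + x + x^2 + x^3 + x^4) has coefficients 1,1,1,1,1,0 for degrees 0…5.
[x^5] = 1·1 + 1·1 = 2.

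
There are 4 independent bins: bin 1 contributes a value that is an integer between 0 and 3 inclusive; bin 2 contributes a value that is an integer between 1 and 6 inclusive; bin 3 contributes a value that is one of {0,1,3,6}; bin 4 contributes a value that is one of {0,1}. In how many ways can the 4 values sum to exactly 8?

The generating function for the choices is (1 + x + x² + x³)·(x + x² + x³ + x⁴ + x⁵ + x⁶)·(1 + x + x³ + x⁶)·(1 + x); the count is [x⁸].
(1 + x + x² + x³) has coefficients 1,1,1,1 for degrees 0…3.
(x + x² + x³ + x⁴ + x⁵ + x⁶) has coefficients 0,1,1,1,1,1,1,0,0 for degrees 0…8.
Multiplying by (1 + x + x³ + x⁶) gives running coefficients 0,1,2,2,3,3,3,3,2 for degrees 0…8.
Finally multiplying by (1 + x), the product of all factors after the first has coefficients 0,1,3,4,5,6,6,6,5 for degrees 0…8.
[x⁸] = 1·5 + 1·6 + 1·6 + 1·6 = 23.

23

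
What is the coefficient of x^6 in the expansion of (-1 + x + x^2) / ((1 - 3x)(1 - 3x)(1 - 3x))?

-14094

The denominator gives the recurrence a_n = 9a_(n−1) − 27a_(n−2) + 27a_(n−3) for n ≥ 3; the numerator fixes a_0 = -1, a_1 = -8, a_2 = -44.
Iterating: -1, -8, -44, -207, -891, -3618, -14094, so a_6 = -14094.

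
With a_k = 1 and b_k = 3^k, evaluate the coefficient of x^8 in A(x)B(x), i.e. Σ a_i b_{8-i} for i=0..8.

This is [x^8] in the product of the two ordinary generating functions.
Σ = 1·6561 + 1·2187 + 1·729 + 1·243 + 1·81 + 1·27 + 1·9 + 1·3 + 1·1 = 9841.

9841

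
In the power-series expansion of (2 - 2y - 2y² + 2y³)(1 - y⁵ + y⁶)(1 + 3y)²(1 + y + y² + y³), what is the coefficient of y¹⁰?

-8

(2 - 2y - 2y² + 2y³) has coefficients 2,-2,-2,2 for degrees 0…3.
(1 - y⁵ + y⁶) has coefficients 1,0,0,0,0,-1,1,0,0,0,0 for degrees 0…10.
Multiplying by (1 + 3y)² gives running coefficients 1,6,9,0,0,-1,-5,-3,9,0,0 for degrees 0…10.
Finally multiplying by (1 + y + y² + y³), the product of all factors after the first has coefficients 1,7,16,16,15,8,-6,-9,0,1,6 for degrees 0…10.
[y¹⁰] = 2·6 − 2·1 − 2·0 + 2·(-9) = -8.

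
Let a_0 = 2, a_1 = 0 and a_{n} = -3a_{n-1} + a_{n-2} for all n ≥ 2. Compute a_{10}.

The ordinary generating function has denominator 1 + 3x - x^2.
Iterating the recurrence: a_0,…,a_{10} = 2, 0, 2, -6, 20, -66, 218, -720, 2378, -7854, 25940.

25940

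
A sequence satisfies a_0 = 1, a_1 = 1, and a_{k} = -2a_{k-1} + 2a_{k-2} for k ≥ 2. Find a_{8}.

-240

The ordinary generating function has denominator 1 + 2z - 2z^2.
Iterating the recurrence: a_0,…,a_{8} = 1, 1, 0, 2, -4, 12, -32, 88, -240.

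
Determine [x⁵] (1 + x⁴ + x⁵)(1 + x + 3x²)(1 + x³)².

8

(1 + x⁴ + x⁵) has coefficients 1,0,0,0,1,1 for degrees 0…5.
(1 + x + 3x²) has coefficients 1,1,3,0,0,0 for degrees 0…5.
Finally multiplying by (1 + x³)², the product of all factors after the first has coefficients 1,1,3,2,2,6 for degrees 0…5.
[x⁵] = 1·6 + 1·1 + 1·1 = 8.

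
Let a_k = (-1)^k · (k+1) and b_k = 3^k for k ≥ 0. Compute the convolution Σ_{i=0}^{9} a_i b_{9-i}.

This is [x^9] in the product of the two ordinary generating functions.
Σ = 1·19683 − 2·6561 + 3·2187 − 4·729 + 5·243 − 6·81 + 7·27 − 8·9 + 9·3 − 10·1 = 11069.

11069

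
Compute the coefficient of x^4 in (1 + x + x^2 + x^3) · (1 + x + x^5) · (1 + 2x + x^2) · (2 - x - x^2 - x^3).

(1 + x + x^2 + x^3) has coefficients 1,1,1,1 for degrees 0…3.
(1 + x + x^5) has coefficients 1,1,0,0,0 for degrees 0…4.
Multiplying by (1 + 2x + x^2) gives running coefficients 1,3,3,1,0 for degrees 0…4.
Finally multiplying by (2 - x - x^2 - x^3), the product of all factors after the first has coefficients 2,5,2,-5,-7 for degrees 0…4.
[x^4] = 1·(-7) + 1·(-5) + 1·2 + 1·5 = -5.

-5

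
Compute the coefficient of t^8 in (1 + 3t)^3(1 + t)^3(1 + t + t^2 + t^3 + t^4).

(1 + 3t)^3 has coefficients 1,9,27,27 for degrees 0…3.
(1 + t)^3 has coefficients 1,3,3,1,0,0,0,0,0 for degrees 0…8.
Finally multiplying by (1 + t + t^2 + t^3 + t^4), the product of all factors after the first has coefficients 1,4,7,8,8,7,4,1,0 for degrees 0…8.
[t^8] = 1·0 + 9·1 + 27·4 + 27·7 = 306.

306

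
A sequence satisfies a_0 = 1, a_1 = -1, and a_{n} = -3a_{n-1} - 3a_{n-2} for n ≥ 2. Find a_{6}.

-27

The ordinary generating function has denominator 1 + 3x + 3x^2.
Iterating the recurrence: a_0,…,a_{6} = 1, -1, 0, 3, -9, 18, -27.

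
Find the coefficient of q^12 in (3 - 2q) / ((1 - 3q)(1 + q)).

930023

Partial fractions give a closed form: a_n = (7/4)·3^n + (5/4)·(-1)^n.
At n = 12: a_12 = 930023.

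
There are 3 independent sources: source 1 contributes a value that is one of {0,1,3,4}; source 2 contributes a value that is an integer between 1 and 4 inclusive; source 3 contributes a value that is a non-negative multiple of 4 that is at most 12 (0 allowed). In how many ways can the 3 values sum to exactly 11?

The generating function for the choices is (1 + t + t³ + t⁴)·(t + t² + t³ + t⁴)·(1 + t⁴ + t⁸ + t¹²); the count is [t¹¹].
(1 + t + t³ + t⁴) has coefficients 1,1,0,1,1 for degrees 0…4.
(t + t² + t³ + t⁴) has coefficients 0,1,1,1,1,0,0,0,0,0,0,0 for degrees 0…11.
Finally multiplying by (1 + t⁴ + t⁸ + t¹²), the product of all factors after the first has coefficients 0,1,1,1,1,1,1,1,1,1,1,1 for degrees 0…11.
[t¹¹] = 1·1 + 1·1 + 1·1 + 1·1 = 4.

4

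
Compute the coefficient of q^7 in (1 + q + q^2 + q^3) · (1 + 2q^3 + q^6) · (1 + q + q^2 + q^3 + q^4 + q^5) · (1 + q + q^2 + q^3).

(1 + q + q^2 + q^3) has coefficients 1,1,1,1 for degrees 0…3.
(1 + 2q^3 + q^6) has coefficients 1,0,0,2,0,0,1,0 for degrees 0…7.
Multiplying by (1 + q + q^2 + q^3 + q^4 + q^5) gives running coefficients 1,1,1,3,3,3,3,3 for degrees 0…7.
Finally multiplying by (1 + q + q^2 + q^3), the product of all factors after the first has coefficients 1,2,3,6,8,10,12,12 for degrees 0…7.
[q^7] = 1·12 + 1·12 + 1·10 + 1·8 = 42.

42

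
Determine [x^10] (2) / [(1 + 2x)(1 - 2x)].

2048

The denominator gives the recurrence a_n = 4a_(n−2) for n ≥ 3; the numerator fixes a_0 = 2, a_1 = 0, a_2 = 8.
Iterating: 2, 0, 8, 0, 32, 0, 128, 0, 512, 0, 2048, so a_10 = 2048.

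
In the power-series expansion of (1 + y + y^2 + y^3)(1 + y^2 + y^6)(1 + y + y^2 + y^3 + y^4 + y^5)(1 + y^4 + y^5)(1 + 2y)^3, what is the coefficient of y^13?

531

(1 + y + y^2 + y^3) has coefficients 1,1,1,1 for degrees 0…3.
(1 + y^2 + y^6) has coefficients 1,0,1,0,0,0,1,0,0,0,0,0,0,0 for degrees 0…13.
Multiplying by (1 + y + y^2 + y^3 + y^4 + y^5) gives running coefficients 1,1,2,2,2,2,2,2,1,1,1,1,0,0 for degrees 0…13.
Multiplying by (1 + y^4 + y^5) gives running coefficients 1,1,2,2,3,4,5,6,5,5,5,5,3,2 for degrees 0…13.
Finally multiplying by (1 + 2y)^3, the product of all factors after the first has coefficients 1,7,20,34,47,62,81,108,133,147,143,135,133,120 for degrees 0…13.
[y^13] = 1·120 + 1·133 + 1·135 + 1·143 = 531.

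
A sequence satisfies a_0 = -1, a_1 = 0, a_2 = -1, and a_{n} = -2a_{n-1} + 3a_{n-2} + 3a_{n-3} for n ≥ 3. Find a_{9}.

-115

The ordinary generating function has denominator 1 + 2z - 3z^2 - 3z^3.
Iterating the recurrence: a_0,…,a_{9} = -1, 0, -1, -1, -1, -4, 2, -19, 32, -115.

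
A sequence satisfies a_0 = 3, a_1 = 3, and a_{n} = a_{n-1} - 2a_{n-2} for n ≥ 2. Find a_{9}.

The ordinary generating function has denominator 1 - q + 2q^2.
Iterating the recurrence: a_0,…,a_{9} = 3, 3, -3, -9, -3, 15, 21, -9, -51, -33.

-33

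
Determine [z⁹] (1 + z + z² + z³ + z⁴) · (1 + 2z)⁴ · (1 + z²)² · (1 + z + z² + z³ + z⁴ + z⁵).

(1 + z + z² + z³ + z⁴) has coefficients 1,1,1,1,1 for degrees 0…4.
(1 + 2z)⁴ has coefficients 1,8,24,32,16,0,0,0,0,0 for degrees 0…9.
Multiplying by (1 + z²)² gives running coefficients 1,8,26,48,65,72,56,32,16,0 for degrees 0…9.
Finally multiplying by (1 + z + z² + z³ + z⁴ + z⁵), the product of all factors after the first has coefficients 1,9,35,83,148,220,275,299,289,241 for degrees 0…9.
[z⁹] = 1·241 + 1·289 + 1·299 + 1·275 + 1·220 = 1324.

1324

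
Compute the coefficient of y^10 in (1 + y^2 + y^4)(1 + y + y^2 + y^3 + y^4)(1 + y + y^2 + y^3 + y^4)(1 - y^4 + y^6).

(1 + y^2 + y^4) has coefficients 1,0,1,0,1 for degrees 0…4.
(1 + y + y^2 + y^3 + y^4) has coefficients 1,1,1,1,1,0,0,0,0,0,0 for degrees 0…10.
Multiplying by (1 + y + y^2 + y^3 + y^4) gives running coefficients 1,2,3,4,5,4,3,2,1,0,0 for degrees 0…10.
Finally multiplying by (1 - y^4 + y^6), the product of all factors after the first has coefficients 1,2,3,4,4,2,1,0,-1,0,2 for degrees 0…10.
[y^10] = 1·2 + 1·(-1) + 1·1 = 2.

2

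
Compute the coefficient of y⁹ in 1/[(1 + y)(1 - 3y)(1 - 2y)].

43604

Partial fractions give a closed form: a_n = (1/12)·(-1)^n + (9/4)·3^n + (-4/3)·2^n.
At n = 9: a_9 = 43604.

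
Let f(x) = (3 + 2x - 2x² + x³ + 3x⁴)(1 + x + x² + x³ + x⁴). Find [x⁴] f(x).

(3 + 2x - 2x² + x³ + 3x⁴) has coefficients 3,2,-2,1,3 for degrees 0…4.
(1 + x + x² + x³ + x⁴) has coefficients 1,1,1,1,1 for degrees 0…4.
[x⁴] = 3·1 + 2·1 − 2·1 + 1·1 + 3·1 = 7.

7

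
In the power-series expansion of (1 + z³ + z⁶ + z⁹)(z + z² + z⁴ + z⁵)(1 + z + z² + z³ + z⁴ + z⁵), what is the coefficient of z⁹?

(1 + z³ + z⁶ + z⁹) has coefficients 1,0,0,1,0,0,1,0,0,1 for degrees 0…9.
(z + z² + z⁴ + z⁵) has coefficients 0,1,1,0,1,1,0,0,0,0 for degrees 0…9.
Finally multiplying by (1 + z + z² + z³ + z⁴ + z⁵), the product of all factors after the first has coefficients 0,1,2,2,3,4,4,3,2,2 for degrees 0…9.
[z⁹] = 1·2 + 1·4 + 1·2 + 1·0 = 8.

8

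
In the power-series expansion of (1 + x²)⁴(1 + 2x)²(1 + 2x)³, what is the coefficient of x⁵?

(1 + x²)⁴ has coefficients 1,0,4,0,6,0 for degrees 0…5.
(1 + 2x)² has coefficients 1,4,4,0,0,0 for degrees 0…5.
Finally multiplying by (1 + 2x)³, the product of all factors after the first has coefficients 1,10,40,80,80,32 for degrees 0…5.
[x⁵] = 1·32 + 4·80 + 6·10 = 412.

412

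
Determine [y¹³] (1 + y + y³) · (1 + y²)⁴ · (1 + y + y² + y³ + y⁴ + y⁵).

(1 + y + y³) has coefficients 1,1,0,1 for degrees 0…3.
(1 + y²)⁴ has coefficients 1,0,4,0,6,0,4,0,1,0,0,0,0,0 for degrees 0…13.
Finally multiplying by (1 + y + y² + y³ + y⁴ + y⁵), the product of all factors after the first has coefficients 1,1,5,5,11,11,14,14,11,11,5,5,1,1 for degrees 0…13.
[y¹³] = 1·1 + 1·1 + 1·5 = 7.

7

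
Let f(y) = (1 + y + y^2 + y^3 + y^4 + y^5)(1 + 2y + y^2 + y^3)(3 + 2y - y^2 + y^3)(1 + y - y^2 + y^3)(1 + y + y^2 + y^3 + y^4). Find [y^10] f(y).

(1 + y + y^2 + y^3 + y^4 + y^5) has coefficients 1,1,1,1,1,1 for degrees 0…5.
(1 + 2y + y^2 + y^3) has coefficients 1,2,1,1,0,0,0,0,0,0,0 for degrees 0…10.
Multiplying by (3 + 2y - y^2 + y^3) gives running coefficients 3,8,6,4,3,0,1,0,0,0,0 for degrees 0…10.
Multiplying by (1 + y - y^2 + y^3) gives running coefficients 3,11,11,5,9,5,2,4,-1,1,0 for degrees 0…10.
Finally multiplying by (1 + y + y^2 + y^3 + y^4), the product of all factors after the first has coefficients 3,14,25,30,39,41,32,25,19,11,6 for degrees 0…10.
[y^10] = 1·6 + 1·11 + 1·19 + 1·25 + 1·32 + 1·41 = 134.

134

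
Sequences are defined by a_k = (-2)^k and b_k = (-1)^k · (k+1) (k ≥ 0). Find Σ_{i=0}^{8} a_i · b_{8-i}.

Write out a_i and b_{8-i} for i = 0,…,8 and sum the products.
Σ = 1·9 − 2·(-8) + 4·7 − 8·(-6) + 16·5 − 32·(-4) + 64·3 − 128·(-2) + 256·1 = 1013.

1013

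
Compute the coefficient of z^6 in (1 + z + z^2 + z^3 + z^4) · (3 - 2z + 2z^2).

2

(1 + z + z^2 + z^3 + z^4) has coefficients 1,1,1,1,1 for degrees 0…4.
(3 - 2z + 2z^2) has coefficients 3,-2,2,0,0,0,0 for degrees 0…6.
[z^6] = 1·0 + 1·0 + 1·0 + 1·0 + 1·2 = 2.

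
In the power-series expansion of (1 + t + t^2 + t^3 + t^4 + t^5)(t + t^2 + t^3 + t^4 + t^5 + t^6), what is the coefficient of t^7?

(1 + t + t^2 + t^3 + t^4 + t^5) has coefficients 1,1,1,1,1,1 for degrees 0…5.
(t + t^2 + t^3 + t^4 + t^5 + t^6) has coefficients 0,1,1,1,1,1,1,0 for degrees 0…7.
[t^7] = 1·0 + 1·1 + 1·1 + 1·1 + 1·1 + 1·1 = 5.

5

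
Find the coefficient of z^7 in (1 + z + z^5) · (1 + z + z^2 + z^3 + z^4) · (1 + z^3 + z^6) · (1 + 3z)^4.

944

(1 + z + z^5) has coefficients 1,1,0,0,0,1 for degrees 0…5.
(1 + z + z^2 + z^3 + z^4) has coefficients 1,1,1,1,1,0,0,0 for degrees 0…7.
Multiplying by (1 + z^3 + z^6) gives running coefficients 1,1,1,2,2,1,2,2 for degrees 0…7.
Finally multiplying by (1 + 3z)^4, the product of all factors after the first has coefficients 1,13,67,176,269,322,419,458 for degrees 0…7.
[z^7] = 1·458 + 1·419 + 1·67 = 944.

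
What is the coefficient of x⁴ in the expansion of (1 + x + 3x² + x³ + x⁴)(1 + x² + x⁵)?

(1 + x + 3x² + x³ + x⁴) has coefficients 1,1,3,1,1 for degrees 0…4.
(1 + x² + x⁵) has coefficients 1,0,1,0,0 for degrees 0…4.
[x⁴] = 1·0 + 1·0 + 3·1 + 1·0 + 1·1 = 4.

4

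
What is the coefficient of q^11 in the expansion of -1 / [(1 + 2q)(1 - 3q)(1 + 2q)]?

The denominator gives the recurrence a_n = −a_(n−1) + 8a_(n−2) + 12a_(n−3) for n ≥ 3; the numerator fixes a_0 = -1, a_1 = 1, a_2 = -9.
Iterating: -1, 1, -9, 5, -65, -3, -457, -347, -3345, -4915, -26009, -53451, so a_11 = -53451.

-53451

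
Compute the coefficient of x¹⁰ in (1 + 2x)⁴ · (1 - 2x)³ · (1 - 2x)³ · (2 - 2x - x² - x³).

(1 + 2x)⁴ has coefficients 1,8,24,32,16 for degrees 0…4.
(1 - 2x)³ has coefficients 1,-6,12,-8,0,0,0,0,0,0,0 for degrees 0…10.
Multiplying by (1 - 2x)³ gives running coefficients 1,-12,60,-160,240,-192,64,0,0,0,0 for degrees 0…10.
Finally multiplying by (2 - 2x - x² - x³), the product of all factors after the first has coefficients 2,-26,143,-429,752,-764,432,-176,128,-64,0 for degrees 0…10.
[x¹⁰] = 1·0 + 8·(-64) + 24·128 + 32·(-176) + 16·432 = 3840.

3840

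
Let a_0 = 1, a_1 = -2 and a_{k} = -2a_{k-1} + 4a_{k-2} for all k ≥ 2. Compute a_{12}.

954368

The ordinary generating function has denominator 1 + 2x - 4x^2.
Iterating the recurrence: a_0,…,a_{12} = 1, -2, 8, -24, 80, -256, 832, -2688, 8704, -28160, 91136, -294912, 954368.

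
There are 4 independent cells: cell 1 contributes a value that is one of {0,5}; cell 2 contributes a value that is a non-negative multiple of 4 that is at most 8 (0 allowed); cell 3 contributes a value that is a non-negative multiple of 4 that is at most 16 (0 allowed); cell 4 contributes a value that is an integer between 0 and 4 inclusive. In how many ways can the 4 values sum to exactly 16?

9

The generating function for the choices is (1 + t⁵)·(1 + t⁴ + t⁸)·(1 + t⁴ + t⁸ + t¹² + t¹⁶)·(1 + t + t² + t³ + t⁴); the count is [t¹⁶].
(1 + t⁵) has coefficients 1,0,0,0,0,1 for degrees 0…5.
(1 + t⁴ + t⁸) has coefficients 1,0,0,0,1,0,0,0,1,0,0,0,0,0,0,0,0 for degrees 0…16.
Multiplying by (1 + t⁴ + t⁸ + t¹² + t¹⁶) gives running coefficients 1,0,0,0,2,0,0,0,3,0,0,0,3,0,0,0,3 for degrees 0…16.
Finally multiplying by (1 + t + t² + t³ + t⁴), the product of all factors after the first has coefficients 1,1,1,1,3,2,2,2,5,3,3,3,6,3,3,3,6 for degrees 0…16.
[t¹⁶] = 1·6 + 1·3 = 9.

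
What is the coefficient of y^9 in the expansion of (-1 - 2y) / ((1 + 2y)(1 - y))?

Partial fractions give a closed form: a_n = (-1)·1^n.
At n = 9: a_9 = -1.

-1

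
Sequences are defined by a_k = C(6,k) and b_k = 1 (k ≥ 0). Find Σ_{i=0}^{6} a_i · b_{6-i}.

64

This is [x^6] in the product of the two ordinary generating functions.
Σ = 1·1 + 6·1 + 15·1 + 20·1 + 15·1 + 6·1 + 1·1 = 64.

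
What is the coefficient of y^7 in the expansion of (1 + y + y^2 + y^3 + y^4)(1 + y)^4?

5

(1 + y + y^2 + y^3 + y^4) has coefficients 1,1,1,1,1 for degrees 0…4.
(1 + y)^4 has coefficients 1,4,6,4,1,0,0,0 for degrees 0…7.
[y^7] = 1·0 + 1·0 + 1·0 + 1·1 + 1·4 = 5.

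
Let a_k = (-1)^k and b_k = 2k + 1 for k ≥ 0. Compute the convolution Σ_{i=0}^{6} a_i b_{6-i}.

7

Write out a_i and b_{6-i} for i = 0,…,6 and sum the products.
Σ = 1·13 − 1·11 + 1·9 − 1·7 + 1·5 − 1·3 + 1·1 = 7.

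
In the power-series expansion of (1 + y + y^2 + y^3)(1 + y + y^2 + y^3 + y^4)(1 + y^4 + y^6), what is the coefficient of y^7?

(1 + y + y^2 + y^3) has coefficients 1,1,1,1 for degrees 0…3.
(1 + y + y^2 + y^3 + y^4) has coefficients 1,1,1,1,1,0,0,0 for degrees 0…7.
Finally multiplying by (1 + y^4 + y^6), the product of all factors after the first has coefficients 1,1,1,1,2,1,2,2 for degrees 0…7.
[y^7] = 1·2 + 1·2 + 1·1 + 1·2 = 7.

7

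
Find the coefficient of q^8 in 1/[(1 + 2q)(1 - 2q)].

Partial fractions give a closed form: a_n = (1/2)·(-2)^n + (1/2)·2^n.
At n = 8: a_8 = 256.

256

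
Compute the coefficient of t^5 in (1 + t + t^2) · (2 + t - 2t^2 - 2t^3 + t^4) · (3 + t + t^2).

-9

(1 + t + t^2) has coefficients 1,1,1 for degrees 0…2.
(2 + t - 2t^2 - 2t^3 + t^4) has coefficients 2,1,-2,-2,1,0 for degrees 0…5.
Finally multiplying by (3 + t + t^2), the product of all factors after the first has coefficients 6,5,-3,-7,-1,-1 for degrees 0…5.
[t^5] = 1·(-1) + 1·(-1) + 1·(-7) = -9.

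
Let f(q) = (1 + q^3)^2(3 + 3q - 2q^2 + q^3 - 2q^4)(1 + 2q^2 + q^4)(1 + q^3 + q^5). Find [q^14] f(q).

(1 + q^3)^2 has coefficients 1,0,0,2,0,0,1 for degrees 0…6.
(3 + 3q - 2q^2 + q^3 - 2q^4) has coefficients 3,3,-2,1,-2,0,0,0,0,0,0,0,0,0,0 for degrees 0…14.
Multiplying by (1 + 2q^2 + q^4) gives running coefficients 3,3,4,7,-3,5,-6,1,-2,0,0,0,0,0,0 for degrees 0…14.
Finally multiplying by (1 + q^3 + q^5), the product of all factors after the first has coefficients 3,3,4,10,0,12,4,2,10,-9,6,-8,1,-2,0 for degrees 0…14.
[q^14] = 1·0 + 2·(-8) + 1·10 = -6.

-6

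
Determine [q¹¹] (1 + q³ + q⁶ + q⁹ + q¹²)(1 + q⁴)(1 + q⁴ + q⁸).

2

(1 + q³ + q⁶ + q⁹ + q¹²) has coefficients 1,0,0,1,0,0,1,0,0,1,0,0 for degrees 0…11.
(1 + q⁴) has coefficients 1,0,0,0,1,0,0,0,0,0,0,0 for degrees 0…11.
Finally multiplying by (1 + q⁴ + q⁸), the product of all factors after the first has coefficients 1,0,0,0,2,0,0,0,2,0,0,0 for degrees 0…11.
[q¹¹] = 1·0 + 1·2 + 1·0 + 1·0 = 2.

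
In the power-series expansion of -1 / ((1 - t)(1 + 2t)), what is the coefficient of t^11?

Partial fractions give a closed form: a_n = (-1/3)·1^n + (-2/3)·(-2)^n.
At n = 11: a_11 = 1365.

1365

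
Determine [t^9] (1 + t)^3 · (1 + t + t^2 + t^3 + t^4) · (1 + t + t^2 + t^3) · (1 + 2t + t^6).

49

(1 + t)^3 has coefficients 1,3,3,1 for degrees 0…3.
(1 + t + t^2 + t^3 + t^4) has coefficients 1,1,1,1,1,0,0,0,0,0 for degrees 0…9.
Multiplying by (1 + t + t^2 + t^3) gives running coefficients 1,2,3,4,4,3,2,1,0,0 for degrees 0…9.
Finally multiplying by (1 + 2t + t^6), the product of all factors after the first has coefficients 1,4,7,10,12,11,9,7,5,4 for degrees 0…9.
[t^9] = 1·4 + 3·5 + 3·7 + 1·9 = 49.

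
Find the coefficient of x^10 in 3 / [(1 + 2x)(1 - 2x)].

3072

Partial fractions give a closed form: a_n = (3/2)·(-2)^n + (3/2)·2^n.
At n = 10: a_10 = 3072.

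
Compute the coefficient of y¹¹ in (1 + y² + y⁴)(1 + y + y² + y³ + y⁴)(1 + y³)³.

(1 + y² + y⁴) has coefficients 1,0,1,0,1 for degrees 0…4.
(1 + y + y² + y³ + y⁴) has coefficients 1,1,1,1,1,0,0,0,0,0,0,0 for degrees 0…11.
Finally multiplying by (1 + y³)³, the product of all factors after the first has coefficients 1,1,1,4,4,3,6,6,3,4,4,1 for degrees 0…11.
[y¹¹] = 1·1 + 1·4 + 1·6 = 11.

11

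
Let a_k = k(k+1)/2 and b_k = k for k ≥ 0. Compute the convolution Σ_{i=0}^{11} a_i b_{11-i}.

This is [x^11] in the product of the two ordinary generating functions.
Σ = 0·11 + 1·10 + 3·9 + 6·8 + 10·7 + 15·6 + 21·5 + 28·4 + 36·3 + 45·2 + 55·1 + 66·0 = 715.

715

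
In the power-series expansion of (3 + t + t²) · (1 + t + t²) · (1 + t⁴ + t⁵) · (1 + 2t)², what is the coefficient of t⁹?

(3 + t + t²) has coefficients 3,1,1 for degrees 0…2.
(1 + t + t²) has coefficients 1,1,1,0,0,0,0,0,0,0 for degrees 0…9.
Multiplying by (1 + t⁴ + t⁵) gives running coefficients 1,1,1,0,1,2,2,1,0,0 for degrees 0…9.
Finally multiplying by (1 + 2t)², the product of all factors after the first has coefficients 1,5,9,8,5,6,14,17,12,4 for degrees 0…9.
[t⁹] = 3·4 + 1·12 + 1·17 = 41.

41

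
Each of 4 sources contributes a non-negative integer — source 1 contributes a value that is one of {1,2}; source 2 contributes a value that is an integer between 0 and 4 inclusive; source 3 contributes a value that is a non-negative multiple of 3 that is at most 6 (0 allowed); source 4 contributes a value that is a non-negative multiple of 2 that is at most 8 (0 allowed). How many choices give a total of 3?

3

The generating function for the choices is (y + y^2)·(1 + y + y^2 + y^3 + y^4)·(1 + y^3 + y^6)·(1 + y^2 + y^4 + y^6 + y^8); the count is [y^3].
(y + y^2) has coefficients 0,1,1 for degrees 0…2.
(1 + y + y^2 + y^3 + y^4) has coefficients 1,1,1,1 for degrees 0…3.
Multiplying by (1 + y^3 + y^6) gives running coefficients 1,1,1,2 for degrees 0…3.
Finally multiplying by (1 + y^2 + y^4 + y^6 + y^8), the product of all factors after the first has coefficients 1,1,2,3 for degrees 0…3.
[y^3] = 1·2 + 1·1 = 3.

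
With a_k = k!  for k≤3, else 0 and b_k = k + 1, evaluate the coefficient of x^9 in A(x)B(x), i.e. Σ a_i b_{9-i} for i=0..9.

77

The convolution is the t^9 coefficient of A(t)B(t).
Σ = 1·10 + 1·9 + 2·8 + 6·7 + 0·6 + 0·5 + 0·4 + 0·3 + 0·2 + 0·1 = 77.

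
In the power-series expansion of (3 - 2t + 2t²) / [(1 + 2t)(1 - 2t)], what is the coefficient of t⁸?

The denominator gives the recurrence a_n = 4a_(n−2) for n ≥ 3; the numerator fixes a_0 = 3, a_1 = -2, a_2 = 14.
Iterating: 3, -2, 14, -8, 56, -32, 224, -128, 896, so a_8 = 896.

896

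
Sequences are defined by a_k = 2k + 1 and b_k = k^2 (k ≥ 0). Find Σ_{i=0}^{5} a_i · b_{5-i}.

155

This is [x^5] in the product of the two ordinary generating functions.
Σ = 1·25 + 3·16 + 5·9 + 7·4 + 9·1 + 11·0 = 155.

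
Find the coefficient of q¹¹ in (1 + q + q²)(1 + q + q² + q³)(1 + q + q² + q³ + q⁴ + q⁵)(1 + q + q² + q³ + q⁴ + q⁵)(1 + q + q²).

(1 + q + q²) has coefficients 1,1,1 for degrees 0…2.
(1 + q + q² + q³) has coefficients 1,1,1,1,0,0,0,0,0,0,0,0 for degrees 0…11.
Multiplying by (1 + q + q² + q³ + q⁴ + q⁵) gives running coefficients 1,2,3,4,4,4,3,2,1,0,0,0 for degrees 0…11.
Multiplying by (1 + q + q² + q³ + q⁴ + q⁵) gives running coefficients 1,3,6,10,14,18,20,20,18,14,10,6 for degrees 0…11.
Finally multiplying by (1 + q + q²), the product of all factors after the first has coefficients 1,4,10,19,30,42,52,58,58,52,42,30 for degrees 0…11.
[q¹¹] = 1·30 + 1·42 + 1·52 = 124.

124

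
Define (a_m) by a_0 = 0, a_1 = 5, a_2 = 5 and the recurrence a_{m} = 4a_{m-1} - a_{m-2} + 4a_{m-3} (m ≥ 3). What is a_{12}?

4934475

The ordinary generating function has denominator 1 - 4q + q^2 - 4q^3.
Iterating the recurrence: a_0,…,a_{12} = 0, 5, 5, 15, 75, 305, 1205, 4815, 19275, 77105, 308405, 1233615, 4934475.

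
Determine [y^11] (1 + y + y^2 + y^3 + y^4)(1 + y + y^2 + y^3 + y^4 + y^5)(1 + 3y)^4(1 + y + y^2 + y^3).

(1 + y + y^2 + y^3 + y^4) has coefficients 1,1,1,1,1 for degrees 0…4.
(1 + y + y^2 + y^3 + y^4 + y^5) has coefficients 1,1,1,1,1,1,0,0,0,0,0,0 for degrees 0…11.
Multiplying by (1 + 3y)^4 gives running coefficients 1,13,67,175,256,256,255,243,189,81,0,0 for degrees 0…11.
Finally multiplying by (1 + y + y^2 + y^3), the product of all factors after the first has coefficients 1,14,81,256,511,754,942,1010,943,768,513,270 for degrees 0…11.
[y^11] = 1·270 + 1·513 + 1·768 + 1·943 + 1·1010 = 3504.

3504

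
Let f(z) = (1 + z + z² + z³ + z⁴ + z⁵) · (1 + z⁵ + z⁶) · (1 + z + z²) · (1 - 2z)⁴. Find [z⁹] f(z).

(1 + z + z² + z³ + z⁴ + z⁵) has coefficients 1,1,1,1,1,1 for degrees 0…5.
(1 + z⁵ + z⁶) has coefficients 1,0,0,0,0,1,1,0,0,0 for degrees 0…9.
Multiplying by (1 + z + z²) gives running coefficients 1,1,1,0,0,1,2,2,1,0 for degrees 0…9.
Finally multiplying by (1 - 2z)⁴, the product of all factors after the first has coefficients 1,-7,17,-16,8,-15,10,10,1,-8 for degrees 0…9.
[z⁹] = 1·(-8) + 1·1 + 1·10 + 1·10 + 1·(-15) + 1·8 = 6.

6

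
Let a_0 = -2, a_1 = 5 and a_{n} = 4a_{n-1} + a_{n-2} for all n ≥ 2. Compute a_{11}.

The ordinary generating function has denominator 1 - 4y - y^2.
Iterating the recurrence: a_0,…,a_{11} = -2, 5, 18, 77, 326, 1381, 5850, 24781, 104974, 444677, 1883682, 7979405.

7979405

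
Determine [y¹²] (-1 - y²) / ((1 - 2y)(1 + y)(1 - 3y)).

Partial fractions give a closed form: a_n = (5/3)·2^n + (-1/6)·(-1)^n + (-5/2)·3^n.
At n = 12: a_12 = -1321776.

-1321776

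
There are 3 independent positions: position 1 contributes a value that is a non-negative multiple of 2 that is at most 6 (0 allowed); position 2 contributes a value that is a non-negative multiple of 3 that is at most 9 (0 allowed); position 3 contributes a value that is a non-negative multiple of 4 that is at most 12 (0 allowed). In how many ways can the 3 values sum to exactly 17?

4

The generating function for the choices is (1 + x^2 + x^4 + x^6)·(1 + x^3 + x^6 + x^9)·(1 + x^4 + x^8 + x^12); the count is [x^17].
(1 + x^2 + x^4 + x^6) has coefficients 1,0,1,0,1,0,1 for degrees 0…6.
(1 + x^3 + x^6 + x^9) has coefficients 1,0,0,1,0,0,1,0,0,1,0,0,0,0,0,0,0,0 for degrees 0…17.
Finally multiplying by (1 + x^4 + x^8 + x^12), the product of all factors after the first has coefficients 1,0,0,1,1,0,1,1,1,1,1,1,1,1,1,1,0,1 for degrees 0…17.
[x^17] = 1·1 + 1·1 + 1·1 + 1·1 = 4.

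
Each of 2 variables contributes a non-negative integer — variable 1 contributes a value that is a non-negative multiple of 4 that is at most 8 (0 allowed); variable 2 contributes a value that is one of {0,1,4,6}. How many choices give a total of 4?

The generating function for the choices is (1 + t^4 + t^8)·(1 + t + t^4 + t^6); the count is [t^4].
(1 + t^4 + t^8) has coefficients 1,0,0,0,1 for degrees 0…4.
(1 + t + t^4 + t^6) has coefficients 1,1,0,0,1 for degrees 0…4.
[t^4] = 1·1 + 1·1 = 2.

2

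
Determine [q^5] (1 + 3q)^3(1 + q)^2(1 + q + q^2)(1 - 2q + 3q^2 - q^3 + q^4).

159

(1 + 3q)^3 has coefficients 1,9,27,27 for degrees 0…3.
(1 + q)^2 has coefficients 1,2,1,0,0,0 for degrees 0…5.
Multiplying by (1 + q + q^2) gives running coefficients 1,3,4,3,1,0 for degrees 0…5.
Finally multiplying by (1 - 2q + 3q^2 - q^3 + q^4), the product of all factors after the first has coefficients 1,1,1,3,5,6 for degrees 0…5.
[q^5] = 1·6 + 9·5 + 27·3 + 27·1 = 159.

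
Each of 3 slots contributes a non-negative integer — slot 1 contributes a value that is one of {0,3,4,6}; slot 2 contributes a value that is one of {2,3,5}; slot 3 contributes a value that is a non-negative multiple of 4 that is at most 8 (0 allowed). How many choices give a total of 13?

The generating function for the choices is (1 + x^3 + x^4 + x^6)·(x^2 + x^3 + x^5)·(1 + x^4 + x^8); the count is [x^13].
(1 + x^3 + x^4 + x^6) has coefficients 1,0,0,1,1,0,1 for degrees 0…6.
(x^2 + x^3 + x^5) has coefficients 0,0,1,1,0,1,0,0,0,0,0,0,0,0 for degrees 0…13.
Finally multiplying by (1 + x^4 + x^8), the product of all factors after the first has coefficients 0,0,1,1,0,1,1,1,0,1,1,1,0,1 for degrees 0…13.
[x^13] = 1·1 + 1·1 + 1·1 + 1·1 = 4.

4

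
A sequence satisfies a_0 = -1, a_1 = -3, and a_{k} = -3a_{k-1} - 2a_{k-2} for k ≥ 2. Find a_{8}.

1019

The ordinary generating function has denominator 1 + 3x + 2x^2.
Iterating the recurrence: a_0,…,a_{8} = -1, -3, 11, -27, 59, -123, 251, -507, 1019.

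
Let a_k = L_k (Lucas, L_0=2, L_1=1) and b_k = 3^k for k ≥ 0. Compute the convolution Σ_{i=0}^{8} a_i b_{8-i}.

This is [x^8] in the product of the two ordinary generating functions.
Σ = 2·6561 + 1·2187 + 3·729 + 4·243 + 7·81 + 11·27 + 18·9 + 29·3 + 47·1 = 19628.

19628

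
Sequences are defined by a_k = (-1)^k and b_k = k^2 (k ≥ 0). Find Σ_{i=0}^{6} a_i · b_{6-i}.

21

The convolution is the x^6 coefficient of A(x)B(x).
Σ = 1·36 − 1·25 + 1·16 − 1·9 + 1·4 − 1·1 + 1·0 = 21.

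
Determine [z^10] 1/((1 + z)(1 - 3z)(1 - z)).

66430

Partial fractions give a closed form: a_n = (1/8)·(-1)^n + (9/8)·3^n + (-1/4)·1^n.
At n = 10: a_10 = 66430.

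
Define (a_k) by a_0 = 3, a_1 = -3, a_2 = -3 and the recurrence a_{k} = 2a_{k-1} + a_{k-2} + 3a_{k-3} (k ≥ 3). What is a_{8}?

-627

The ordinary generating function has denominator 1 - 2y - y^2 - 3y^3.
Iterating the recurrence: a_0,…,a_{8} = 3, -3, -3, 0, -12, -33, -78, -225, -627.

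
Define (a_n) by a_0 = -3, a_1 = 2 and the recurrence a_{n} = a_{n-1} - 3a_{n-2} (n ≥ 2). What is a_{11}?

785

The ordinary generating function has denominator 1 - q + 3q^2.
Iterating the recurrence: a_0,…,a_{11} = -3, 2, 11, 5, -28, -43, 41, 170, 47, -463, -604, 785.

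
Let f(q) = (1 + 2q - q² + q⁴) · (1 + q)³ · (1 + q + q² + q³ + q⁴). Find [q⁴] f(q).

18

(1 + 2q - q² + q⁴) has coefficients 1,2,-1,0,1 for degrees 0…4.
(1 + q)³ has coefficients 1,3,3,1,0 for degrees 0…4.
Finally multiplying by (1 + q + q² + q³ + q⁴), the product of all factors after the first has coefficients 1,4,7,8,8 for degrees 0…4.
[q⁴] = 1·8 + 2·8 − 1·7 + 1·1 = 18.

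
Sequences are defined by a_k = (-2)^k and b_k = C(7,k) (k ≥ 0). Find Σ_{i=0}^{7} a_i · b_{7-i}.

Write out a_i and b_{7-i} for i = 0,…,7 and sum the products.
Σ = 1·1 − 2·7 + 4·21 − 8·35 + 16·35 − 32·21 + 64·7 − 128·1 = -1.

-1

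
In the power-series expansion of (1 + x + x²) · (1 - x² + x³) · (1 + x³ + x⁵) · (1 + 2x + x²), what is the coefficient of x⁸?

2

(1 + x + x²) has coefficients 1,1,1 for degrees 0…2.
(1 - x² + x³) has coefficients 1,0,-1,1,0,0,0,0,0 for degrees 0…8.
Multiplying by (1 + x³ + x⁵) gives running coefficients 1,0,-1,2,0,0,1,-1,1 for degrees 0…8.
Finally multiplying by (1 + 2x + x²), the product of all factors after the first has coefficients 1,2,0,0,3,2,1,1,0 for degrees 0…8.
[x⁸] = 1·0 + 1·1 + 1·1 = 2.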